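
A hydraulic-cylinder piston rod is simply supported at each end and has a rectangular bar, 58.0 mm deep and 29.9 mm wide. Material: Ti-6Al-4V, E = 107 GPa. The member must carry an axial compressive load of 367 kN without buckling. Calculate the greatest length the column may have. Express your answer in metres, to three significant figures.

L_max ≈ 0.610 m

Buckling occurs about the weak axis: I_min = h·b³/12 with b = 29.9 mm (the shorter side).
I_min = 58.0×29.9³/12 = 1.292×10^5 mm⁴
I = 1.292×10^-7 m⁴
At the buckling limit P_cr = P = 3.670×10^5 N
From P_cr = π²EI/(K·L)²:  L = (1/K)·√(π²EI/P_cr) = (1/1)·√(π²×1.07×10^11×1.292×10^-7/3.670×10^5)
L = 0.610 m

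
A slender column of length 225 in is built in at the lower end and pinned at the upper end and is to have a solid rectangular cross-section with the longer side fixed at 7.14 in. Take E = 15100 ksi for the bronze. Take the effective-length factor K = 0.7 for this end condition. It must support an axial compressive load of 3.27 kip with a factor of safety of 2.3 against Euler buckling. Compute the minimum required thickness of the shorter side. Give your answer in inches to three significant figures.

b ≈ 1.28 in

Required P_cr = n·P = 2.3 × 3.27 = 7.521 kip
L_e = K·L = 0.7 × 225 = 157.5 in
Required I = P_cr·L_e²/(π²E) = 7.521×10^3 × 157.5² / (π² × 1.51×10^7) = 1.252 in⁴
Rectangle, weak axis: I_min = h·b³/12 with h = 7.14 in fixed  ⇒  b = (12I/h)^(1/3) = 1.28 in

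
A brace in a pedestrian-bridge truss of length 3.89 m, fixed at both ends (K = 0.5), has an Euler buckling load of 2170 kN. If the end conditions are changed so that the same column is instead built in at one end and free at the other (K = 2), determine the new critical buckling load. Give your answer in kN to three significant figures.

P_cr ≈ 136 kN

P_cr ∝ 1/K², so P_cr,new = P_cr,old × (K_old/K_new)² = 2170 × (0.5/2)²
= 2170 × 0.06250 = 136 kN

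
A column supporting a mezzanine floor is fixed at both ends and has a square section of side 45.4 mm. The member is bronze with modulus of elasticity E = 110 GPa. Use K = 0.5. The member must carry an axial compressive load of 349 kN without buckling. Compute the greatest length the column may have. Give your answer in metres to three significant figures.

I = a⁴/12 = 45.4⁴/12 = 3.540×10^5 mm⁴
I = 3.540×10^-7 m⁴
At the buckling limit P_cr = P = 3.490×10^5 N
From P_cr = π²EI/(K·L)²:  L = (1/K)·√(π²EI/P_cr) = (1/0.5)·√(π²×1.10×10^11×3.540×10^-7/3.490×10^5)
L = 2.10 m

L_max ≈ 2.10 m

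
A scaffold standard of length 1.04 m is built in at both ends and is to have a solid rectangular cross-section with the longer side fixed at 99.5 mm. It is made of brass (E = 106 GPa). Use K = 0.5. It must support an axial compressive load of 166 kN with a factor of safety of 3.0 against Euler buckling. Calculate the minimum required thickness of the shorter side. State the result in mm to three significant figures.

b ≈ 24.9 mm

Required P_cr = n·P = 3.0 × 166 = 498.0 kN
L_e = K·L = 0.5 × 1.04 = 0.5200 m
Required I = P_cr·L_e²/(π²E) = 4.980×10^5 × 0.5200² / (π² × 1.06×10^11) = 1.287×10^-7 m⁴
I_req = 1.287×10^5 mm⁴
Rectangle, weak axis: I_min = h·b³/12 with h = 99.5 mm fixed  ⇒  b = (12I/h)^(1/3) = 24.9 mm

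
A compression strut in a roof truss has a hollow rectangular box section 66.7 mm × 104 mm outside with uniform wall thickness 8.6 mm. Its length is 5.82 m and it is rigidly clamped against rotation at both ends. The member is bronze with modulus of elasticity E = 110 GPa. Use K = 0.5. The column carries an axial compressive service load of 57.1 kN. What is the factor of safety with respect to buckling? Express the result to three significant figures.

Inner dimensions: h_i = 104 − 2×8.6 = 86.80 mm, b_i = 66.7 − 2×8.6 = 49.50 mm
Weak-axis I_min = (h_o·b_o³ − h_i·b_i³)/12 with b_o = 66.7, b_i = 49.50 mm (shorter outer/inner sides).
I_min = (104×66.7³ − 86.80×49.50³)/12 = 1.694×10^6 mm⁴
I = 1.694×10^6 mm⁴ = 1.694×10^-6 m⁴
Effective length L_e = K·L = 0.5 × 5.82 = 2.910 m
P_cr = π²EI / L_e² = π² × 110×10⁹ × 1.694×10^-6 / 2.910² = 2.172×10^5 N
Factor of safety n = P_cr / P = 217.24 / 57.1 = 3.80

n ≈ 3.80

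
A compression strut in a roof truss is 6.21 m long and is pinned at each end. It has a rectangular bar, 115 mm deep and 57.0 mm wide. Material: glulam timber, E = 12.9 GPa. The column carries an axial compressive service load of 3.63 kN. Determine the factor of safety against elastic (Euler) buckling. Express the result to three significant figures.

n ≈ 1.61

Buckling occurs about the weak axis: I_min = h·b³/12 with b = 57.0 mm (the shorter side).
I_min = 115×57.0³/12 = 1.775×10^6 mm⁴
I = 1.775×10^6 mm⁴ = 1.775×10^-6 m⁴
Effective length L_e = K·L = 1 × 6.21 = 6.210 m
P_cr = π²EI / L_e² = π² × 12.9×10⁹ × 1.775×10^-6 / 6.210² = 5.859×10^3 N
Factor of safety n = P_cr / P = 5.8593 / 3.63 = 1.61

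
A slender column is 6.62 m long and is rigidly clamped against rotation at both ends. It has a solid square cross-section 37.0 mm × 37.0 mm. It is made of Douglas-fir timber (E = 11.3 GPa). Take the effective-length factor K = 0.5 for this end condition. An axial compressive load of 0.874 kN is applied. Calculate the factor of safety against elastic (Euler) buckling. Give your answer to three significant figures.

n ≈ 1.82

I = a⁴/12 = 37.0⁴/12 = 1.562×10^5 mm⁴
I = 1.562×10^5 mm⁴ = 1.562×10^-7 m⁴
Effective length L_e = K·L = 0.5 × 6.62 = 3.310 m
P_cr = π²EI / L_e² = π² × 11.3×10⁹ × 1.562×10^-7 / 3.310² = 1.590×10^3 N
Factor of safety n = P_cr / P = 1.5898 / 0.874 = 1.82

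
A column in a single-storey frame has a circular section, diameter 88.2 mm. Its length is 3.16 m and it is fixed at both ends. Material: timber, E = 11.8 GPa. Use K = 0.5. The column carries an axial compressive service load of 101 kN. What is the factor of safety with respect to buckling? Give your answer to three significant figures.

n ≈ 1.37

I = πd⁴/64 = π×88.2⁴/64 = 2.971×10^6 mm⁴
I = 2.971×10^6 mm⁴ = 2.971×10^-6 m⁴
Effective length L_e = K·L = 0.5 × 3.16 = 1.580 m
P_cr = π²EI / L_e² = π² × 11.8×10⁹ × 2.971×10^-6 / 1.580² = 1.386×10^5 N
Factor of safety n = P_cr / P = 138.58 / 101 = 1.37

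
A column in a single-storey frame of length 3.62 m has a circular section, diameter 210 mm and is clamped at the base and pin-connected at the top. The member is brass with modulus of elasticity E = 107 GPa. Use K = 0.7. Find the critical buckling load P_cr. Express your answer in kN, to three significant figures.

P_cr ≈ 15700 kN

I = πd⁴/64 = π×210⁴/64 = 9.547×10^7 mm⁴
I = 9.547×10^7 mm⁴ = 9.547×10^-5 m⁴
Effective length L_e = K·L = 0.7 × 3.62 = 2.534 m
P_cr = π²EI / L_e² = π² × 107×10⁹ × 9.547×10^-5 / 2.534² = 1.570×10^7 N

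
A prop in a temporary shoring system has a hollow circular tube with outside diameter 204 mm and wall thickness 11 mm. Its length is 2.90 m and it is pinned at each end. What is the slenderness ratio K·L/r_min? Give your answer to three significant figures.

λ ≈ 42.4

Inner diameter d_i = 204 − 2×11 = 182.0 mm
I = π(d_o⁴ − d_i⁴)/64 = π(204⁴ − 182.0⁴)/64 = 3.116×10^7 mm⁴
A = 6.670×10^3 mm²;  r_min = √(I/A) = √(3.116×10^7/6.670×10^3) = 68.35 mm
L_e = K·L = 1 × 2.90 m = 2.900 m = 2900.0 mm
λ = L_e / r_min = 2900.0 / 68.35 = 42.4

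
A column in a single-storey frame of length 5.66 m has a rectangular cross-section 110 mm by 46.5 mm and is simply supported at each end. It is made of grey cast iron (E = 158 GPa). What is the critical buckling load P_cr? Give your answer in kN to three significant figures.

P_cr ≈ 44.9 kN

Buckling occurs about the weak axis: I_min = h·b³/12 with b = 46.5 mm (the shorter side).
I_min = 110×46.5³/12 = 9.217×10^5 mm⁴
I = 9.217×10^5 mm⁴ = 9.217×10^-7 m⁴
Effective length L_e = K·L = 1 × 5.66 = 5.660 m
P_cr = π²EI / L_e² = π² × 158×10⁹ × 9.217×10^-7 / 5.660² = 4.486×10^4 N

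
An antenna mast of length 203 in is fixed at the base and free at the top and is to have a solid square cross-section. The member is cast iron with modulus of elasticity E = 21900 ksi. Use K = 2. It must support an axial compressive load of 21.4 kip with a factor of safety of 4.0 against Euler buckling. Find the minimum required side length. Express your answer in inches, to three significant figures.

a ≈ 5.29 in

Required P_cr = n·P = 4.0 × 21.4 = 85.60 kip
L_e = K·L = 2 × 203 = 406.0 in
Required I = P_cr·L_e²/(π²E) = 8.560×10^4 × 406.0² / (π² × 2.19×10^7) = 65.28 in⁴
Solid square: I = a⁴/12  ⇒  a = (12I)^(1/4) = (12×65.28)^(1/4) = 5.29 in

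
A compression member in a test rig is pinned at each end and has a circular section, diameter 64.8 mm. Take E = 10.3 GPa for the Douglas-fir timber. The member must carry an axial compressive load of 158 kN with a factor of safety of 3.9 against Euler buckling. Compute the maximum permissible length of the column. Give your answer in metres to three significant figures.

L_max ≈ 0.378 m

I = πd⁴/64 = π×64.8⁴/64 = 8.655×10^5 mm⁴
I = 8.655×10^-7 m⁴
Required critical load P_cr = n·P = 3.9 × 158 = 616.2 kN = 6.162×10^5 N
From P_cr = π²EI/(K·L)²:  L = (1/K)·√(π²EI/P_cr) = (1/1)·√(π²×1.03×10^10×8.655×10^-7/6.162×10^5)
L = 0.378 m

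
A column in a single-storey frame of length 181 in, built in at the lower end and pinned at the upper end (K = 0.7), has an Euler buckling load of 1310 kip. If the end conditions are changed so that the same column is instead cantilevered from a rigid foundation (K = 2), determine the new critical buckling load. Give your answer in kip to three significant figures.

P_cr ≈ 160 kip

P_cr ∝ 1/K², so P_cr,new = P_cr,old × (K_old/K_new)² = 1310 × (0.7/2)²
= 1310 × 0.1225 = 160 kip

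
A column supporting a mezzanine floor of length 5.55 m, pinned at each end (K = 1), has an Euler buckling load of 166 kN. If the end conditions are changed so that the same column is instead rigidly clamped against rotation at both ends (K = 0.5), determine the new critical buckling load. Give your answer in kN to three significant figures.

P_cr ≈ 664 kN

P_cr ∝ 1/K², so P_cr,new = P_cr,old × (K_old/K_new)² = 166 × (1/0.5)²
= 166 × 4.000 = 664 kN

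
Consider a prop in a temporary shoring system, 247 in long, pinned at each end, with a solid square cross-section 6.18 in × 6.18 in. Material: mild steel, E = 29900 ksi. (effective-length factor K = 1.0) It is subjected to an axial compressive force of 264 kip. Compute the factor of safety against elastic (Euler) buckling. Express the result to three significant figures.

n ≈ 2.23

I = a⁴/12 = 6.18⁴/12 = 121.6 in⁴
Effective length L_e = K·L = 1 × 247 = 247.0 in
P_cr = π²EI / L_e² = π² × 29900×10³ × 121.6 / 247.0² = 5.880×10^5 lb
Factor of safety n = P_cr / P = 587.96 / 264 = 2.23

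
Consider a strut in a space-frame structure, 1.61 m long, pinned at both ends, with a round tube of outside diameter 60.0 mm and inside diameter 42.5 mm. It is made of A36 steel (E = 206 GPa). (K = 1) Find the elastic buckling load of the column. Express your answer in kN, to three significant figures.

d_o = 60.0 mm, d_i = 42.5 mm
I = π(d_o⁴ − d_i⁴)/64 = π(60.0⁴ − 42.50⁴)/64 = 4.760×10^5 mm⁴
I = 4.760×10^5 mm⁴ = 4.760×10^-7 m⁴
Effective length L_e = K·L = 1 × 1.61 = 1.610 m
P_cr = π²EI / L_e² = π² × 206×10⁹ × 4.760×10^-7 / 1.610² = 3.734×10^5 N

P_cr ≈ 373 kN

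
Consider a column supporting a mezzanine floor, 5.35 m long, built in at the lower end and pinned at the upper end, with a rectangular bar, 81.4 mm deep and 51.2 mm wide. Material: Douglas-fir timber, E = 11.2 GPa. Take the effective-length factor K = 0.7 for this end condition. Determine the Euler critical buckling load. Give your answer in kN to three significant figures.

P_cr ≈ 7.18 kN

Buckling occurs about the weak axis: I_min = h·b³/12 with b = 51.2 mm (the shorter side).
I_min = 81.4×51.2³/12 = 9.104×10^5 mm⁴
I = 9.104×10^5 mm⁴ = 9.104×10^-7 m⁴
Effective length L_e = K·L = 0.7 × 5.35 = 3.745 m
P_cr = π²EI / L_e² = π² × 11.2×10⁹ × 9.104×10^-7 / 3.745² = 7.176×10^3 N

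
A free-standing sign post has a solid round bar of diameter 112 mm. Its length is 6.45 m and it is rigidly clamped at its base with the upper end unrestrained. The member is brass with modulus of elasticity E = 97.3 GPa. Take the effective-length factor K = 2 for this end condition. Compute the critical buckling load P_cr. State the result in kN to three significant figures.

P_cr ≈ 44.6 kN

I = πd⁴/64 = π×112⁴/64 = 7.724×10^6 mm⁴
I = 7.724×10^6 mm⁴ = 7.724×10^-6 m⁴
Effective length L_e = K·L = 2 × 6.45 = 12.90 m
P_cr = π²EI / L_e² = π² × 97.3×10⁹ × 7.724×10^-6 / 12.90² = 4.457×10^4 N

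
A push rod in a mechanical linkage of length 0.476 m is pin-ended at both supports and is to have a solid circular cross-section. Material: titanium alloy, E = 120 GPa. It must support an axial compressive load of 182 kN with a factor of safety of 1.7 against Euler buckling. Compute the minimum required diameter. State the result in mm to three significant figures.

Required P_cr = n·P = 1.7 × 182 = 309.4 kN
L_e = K·L = 1 × 0.476 = 0.4760 m
Required I = P_cr·L_e²/(π²E) = 3.094×10^5 × 0.4760² / (π² × 1.20×10^11) = 5.919×10^-8 m⁴
I_req = 5.919×10^4 mm⁴
Solid circle: I = πd⁴/64  ⇒  d = (64I/π)^(1/4) = (64×5.919×10^4/π)^(1/4) = 33.1 mm

d ≈ 33.1 mm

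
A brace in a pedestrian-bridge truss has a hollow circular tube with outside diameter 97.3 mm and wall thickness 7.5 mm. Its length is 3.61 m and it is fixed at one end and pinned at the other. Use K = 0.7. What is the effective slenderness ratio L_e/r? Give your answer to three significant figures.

Inner diameter d_i = 97.3 − 2×7.5 = 82.30 mm
I = π(d_o⁴ − d_i⁴)/64 = π(97.3⁴ − 82.30⁴)/64 = 2.148×10^6 mm⁴
A = 2.116×10^3 mm²;  r_min = √(I/A) = √(2.148×10^6/2.116×10^3) = 31.86 mm
L_e = K·L = 0.7 × 3.61 m = 2.527 m = 2527.0 mm
λ = L_e / r_min = 2527.0 / 31.86 = 79.3

λ ≈ 79.3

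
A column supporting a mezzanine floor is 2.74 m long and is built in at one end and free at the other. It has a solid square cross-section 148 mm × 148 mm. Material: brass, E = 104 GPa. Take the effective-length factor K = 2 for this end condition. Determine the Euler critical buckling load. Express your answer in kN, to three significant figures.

P_cr ≈ 1370 kN

I = a⁴/12 = 148⁴/12 = 3.998×10^7 mm⁴
I = 3.998×10^7 mm⁴ = 3.998×10^-5 m⁴
Effective length L_e = K·L = 2 × 2.74 = 5.480 m
P_cr = π²EI / L_e² = π² × 104×10⁹ × 3.998×10^-5 / 5.480² = 1.367×10^6 N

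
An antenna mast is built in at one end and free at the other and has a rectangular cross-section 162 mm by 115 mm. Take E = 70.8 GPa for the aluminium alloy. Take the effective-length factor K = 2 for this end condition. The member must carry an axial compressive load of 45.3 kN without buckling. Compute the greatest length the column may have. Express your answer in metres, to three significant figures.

L_max ≈ 8.90 m

Buckling occurs about the weak axis: I_min = h·b³/12 with b = 115 mm (the shorter side).
I_min = 162×115³/12 = 2.053×10^7 mm⁴
I = 2.053×10^-5 m⁴
At the buckling limit P_cr = P = 4.530×10^4 N
From P_cr = π²EI/(K·L)²:  L = (1/K)·√(π²EI/P_cr) = (1/2)·√(π²×7.08×10^10×2.053×10^-5/4.530×10^4)
L = 8.90 m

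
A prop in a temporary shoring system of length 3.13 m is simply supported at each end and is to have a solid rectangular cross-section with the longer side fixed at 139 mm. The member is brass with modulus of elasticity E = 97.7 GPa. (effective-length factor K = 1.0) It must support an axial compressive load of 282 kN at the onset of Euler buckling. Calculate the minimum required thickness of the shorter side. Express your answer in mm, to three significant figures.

b ≈ 62.8 mm

L_e = K·L = 1 × 3.13 = 3.130 m
Required I = P_cr·L_e²/(π²E) = 2.820×10^5 × 3.130² / (π² × 9.77×10^10) = 2.865×10^-6 m⁴
I_req = 2.865×10^6 mm⁴
Rectangle, weak axis: I_min = h·b³/12 with h = 139 mm fixed  ⇒  b = (12I/h)^(1/3) = 62.8 mm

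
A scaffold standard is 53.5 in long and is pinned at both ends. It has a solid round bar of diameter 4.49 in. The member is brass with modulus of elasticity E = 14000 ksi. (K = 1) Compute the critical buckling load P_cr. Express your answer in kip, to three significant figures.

P_cr ≈ 963 kip

I = πd⁴/64 = π×4.49⁴/64 = 19.95 in⁴
Effective length L_e = K·L = 1 × 53.5 = 53.50 in
P_cr = π²EI / L_e² = π² × 14000×10³ × 19.95 / 53.50² = 9.631×10^5 lb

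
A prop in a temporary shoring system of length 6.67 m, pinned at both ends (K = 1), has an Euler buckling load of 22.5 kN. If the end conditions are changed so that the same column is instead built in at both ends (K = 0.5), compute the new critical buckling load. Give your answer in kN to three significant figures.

P_cr ∝ 1/K², so P_cr,new = P_cr,old × (K_old/K_new)² = 22.5 × (1/0.5)²
= 22.5 × 4.000 = 90.0 kN

P_cr ≈ 90.0 kN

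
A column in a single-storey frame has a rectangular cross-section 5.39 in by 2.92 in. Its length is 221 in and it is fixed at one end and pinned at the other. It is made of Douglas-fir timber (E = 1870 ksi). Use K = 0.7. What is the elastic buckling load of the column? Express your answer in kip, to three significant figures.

Buckling occurs about the weak axis: I_min = h·b³/12 with b = 2.92 in (the shorter side).
I_min = 5.39×2.92³/12 = 11.18 in⁴
Effective length L_e = K·L = 0.7 × 221 = 154.7 in
P_cr = π²EI / L_e² = π² × 1870×10³ × 11.18 / 154.7² = 8.624×10^3 lb

P_cr ≈ 8.62 kip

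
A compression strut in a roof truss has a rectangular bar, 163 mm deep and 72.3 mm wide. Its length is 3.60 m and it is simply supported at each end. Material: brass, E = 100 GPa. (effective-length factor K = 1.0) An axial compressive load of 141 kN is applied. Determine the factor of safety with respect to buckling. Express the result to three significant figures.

Buckling occurs about the weak axis: I_min = h·b³/12 with b = 72.3 mm (the shorter side).
I_min = 163×72.3³/12 = 5.134×10^6 mm⁴
I = 5.134×10^6 mm⁴ = 5.134×10^-6 m⁴
Effective length L_e = K·L = 1 × 3.60 = 3.600 m
P_cr = π²EI / L_e² = π² × 100×10⁹ × 5.134×10^-6 / 3.600² = 3.909×10^5 N
Factor of safety n = P_cr / P = 390.95 / 141 = 2.77

n ≈ 2.77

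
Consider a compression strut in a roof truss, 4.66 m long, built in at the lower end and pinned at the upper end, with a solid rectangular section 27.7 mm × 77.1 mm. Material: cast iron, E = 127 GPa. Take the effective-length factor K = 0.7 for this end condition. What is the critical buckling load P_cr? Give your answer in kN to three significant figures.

Buckling occurs about the weak axis: I_min = h·b³/12 with b = 27.7 mm (the shorter side).
I_min = 77.1×27.7³/12 = 1.366×10^5 mm⁴
I = 1.366×10^5 mm⁴ = 1.366×10^-7 m⁴
Effective length L_e = K·L = 0.7 × 4.66 = 3.262 m
P_cr = π²EI / L_e² = π² × 127×10⁹ × 1.366×10^-7 / 3.262² = 1.609×10^4 N

P_cr ≈ 16.1 kN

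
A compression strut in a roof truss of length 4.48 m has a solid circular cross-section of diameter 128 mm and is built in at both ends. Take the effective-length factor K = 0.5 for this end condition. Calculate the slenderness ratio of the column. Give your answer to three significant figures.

For a solid circle r = d/4 = 128/4 = 32.00 mm
L_e = K·L = 0.5 × 4.48 m = 2.240 m = 2240.0 mm
λ = L_e / r_min = 2240.0 / 32.00 = 70.0

λ ≈ 70.0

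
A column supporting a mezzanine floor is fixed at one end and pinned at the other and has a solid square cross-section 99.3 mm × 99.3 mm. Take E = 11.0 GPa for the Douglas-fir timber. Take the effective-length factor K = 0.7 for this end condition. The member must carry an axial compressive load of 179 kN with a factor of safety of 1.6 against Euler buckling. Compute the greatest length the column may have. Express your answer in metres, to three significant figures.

L_max ≈ 2.50 m

I = a⁴/12 = 99.3⁴/12 = 8.102×10^6 mm⁴
I = 8.102×10^-6 m⁴
Required critical load P_cr = n·P = 1.6 × 179 = 286.4 kN = 2.864×10^5 N
From P_cr = π²EI/(K·L)²:  L = (1/K)·√(π²EI/P_cr) = (1/0.7)·√(π²×1.10×10^10×8.102×10^-6/2.864×10^5)
L = 2.50 m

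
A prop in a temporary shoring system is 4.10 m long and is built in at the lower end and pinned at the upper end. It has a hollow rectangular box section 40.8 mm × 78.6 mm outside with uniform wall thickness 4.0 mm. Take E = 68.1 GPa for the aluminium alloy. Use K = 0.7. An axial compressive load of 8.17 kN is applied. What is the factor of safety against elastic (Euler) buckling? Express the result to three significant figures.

n ≈ 2.37

Inner dimensions: h_i = 78.6 − 2×4.0 = 70.60 mm, b_i = 40.8 − 2×4.0 = 32.80 mm
Weak-axis I_min = (h_o·b_o³ − h_i·b_i³)/12 with b_o = 40.8, b_i = 32.80 mm (shorter outer/inner sides).
I_min = (78.6×40.8³ − 70.60×32.80³)/12 = 2.372×10^5 mm⁴
I = 2.372×10^5 mm⁴ = 2.372×10^-7 m⁴
Effective length L_e = K·L = 0.7 × 4.10 = 2.870 m
P_cr = π²EI / L_e² = π² × 68.1×10⁹ × 2.372×10^-7 / 2.870² = 1.936×10^4 N
Factor of safety n = P_cr / P = 19.359 / 8.17 = 2.37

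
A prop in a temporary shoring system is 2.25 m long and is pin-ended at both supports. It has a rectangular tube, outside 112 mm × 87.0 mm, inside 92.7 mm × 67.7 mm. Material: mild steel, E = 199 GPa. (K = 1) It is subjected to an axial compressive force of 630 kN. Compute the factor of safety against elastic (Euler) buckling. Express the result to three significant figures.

n ≈ 2.31

Weak-axis I_min = (h_o·b_o³ − h_i·b_i³)/12 with b_o = 87.0, b_i = 67.70 mm (shorter outer/inner sides).
I_min = (112×87.0³ − 92.70×67.70³)/12 = 3.749×10^6 mm⁴
I = 3.749×10^6 mm⁴ = 3.749×10^-6 m⁴
Effective length L_e = K·L = 1 × 2.25 = 2.250 m
P_cr = π²EI / L_e² = π² × 199×10⁹ × 3.749×10^-6 / 2.250² = 1.454×10^6 N
Factor of safety n = P_cr / P = 1454.5 / 630 = 2.31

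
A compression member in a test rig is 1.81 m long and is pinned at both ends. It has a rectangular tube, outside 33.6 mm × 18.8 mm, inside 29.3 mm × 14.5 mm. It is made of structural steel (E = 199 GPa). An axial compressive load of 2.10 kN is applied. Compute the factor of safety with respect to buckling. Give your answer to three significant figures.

Weak-axis I_min = (h_o·b_o³ − h_i·b_i³)/12 with b_o = 18.8, b_i = 14.50 mm (shorter outer/inner sides).
I_min = (33.6×18.8³ − 29.30×14.50³)/12 = 1.116×10^4 mm⁴
I = 1.116×10^4 mm⁴ = 1.116×10^-8 m⁴
Effective length L_e = K·L = 1 × 1.81 = 1.810 m
P_cr = π²EI / L_e² = π² × 199×10⁹ × 1.116×10^-8 / 1.810² = 6.691×10^3 N
Factor of safety n = P_cr / P = 6.6913 / 2.10 = 3.19

n ≈ 3.19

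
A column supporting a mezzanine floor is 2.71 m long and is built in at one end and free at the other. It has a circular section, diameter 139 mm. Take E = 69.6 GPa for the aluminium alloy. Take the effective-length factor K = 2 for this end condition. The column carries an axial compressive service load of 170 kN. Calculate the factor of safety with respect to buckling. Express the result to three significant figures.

n ≈ 2.52

I = πd⁴/64 = π×139⁴/64 = 1.832×10^7 mm⁴
I = 1.832×10^7 mm⁴ = 1.832×10^-5 m⁴
Effective length L_e = K·L = 2 × 2.71 = 5.420 m
P_cr = π²EI / L_e² = π² × 69.6×10⁹ × 1.832×10^-5 / 5.420² = 4.285×10^5 N
Factor of safety n = P_cr / P = 428.49 / 170 = 2.52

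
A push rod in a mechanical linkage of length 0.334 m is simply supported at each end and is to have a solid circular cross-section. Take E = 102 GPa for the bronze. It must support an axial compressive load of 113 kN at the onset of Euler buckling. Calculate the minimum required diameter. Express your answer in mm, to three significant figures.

d ≈ 22.5 mm

L_e = K·L = 1 × 0.334 = 0.3340 m
Required I = P_cr·L_e²/(π²E) = 1.130×10^5 × 0.3340² / (π² × 1.02×10^11) = 1.252×10^-8 m⁴
I_req = 1.252×10^4 mm⁴
Solid circle: I = πd⁴/64  ⇒  d = (64I/π)^(1/4) = (64×1.252×10^4/π)^(1/4) = 22.5 mm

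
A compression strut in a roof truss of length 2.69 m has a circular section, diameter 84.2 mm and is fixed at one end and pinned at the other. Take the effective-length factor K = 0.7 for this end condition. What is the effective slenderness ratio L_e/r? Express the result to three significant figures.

λ ≈ 89.5

I = πd⁴/64 = π×84.2⁴/64 = 2.467×10^6 mm⁴
A = 5.568×10^3 mm²;  r_min = √(I/A) = √(2.467×10^6/5.568×10^3) = 21.05 mm
L_e = K·L = 0.7 × 2.69 m = 1.883 m = 1883.0 mm
λ = L_e / r_min = 1883.0 / 21.05 = 89.5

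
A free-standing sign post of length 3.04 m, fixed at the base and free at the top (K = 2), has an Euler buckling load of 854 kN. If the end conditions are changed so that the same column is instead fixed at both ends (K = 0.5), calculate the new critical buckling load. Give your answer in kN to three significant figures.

P_cr ≈ 13700 kN

P_cr ∝ 1/K², so P_cr,new = P_cr,old × (K_old/K_new)² = 854 × (2/0.5)²
= 854 × 16.00 = 13700 kN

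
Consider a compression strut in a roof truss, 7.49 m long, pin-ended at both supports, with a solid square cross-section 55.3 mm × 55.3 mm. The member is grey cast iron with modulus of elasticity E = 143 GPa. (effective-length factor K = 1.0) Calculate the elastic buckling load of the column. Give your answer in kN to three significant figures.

I = a⁴/12 = 55.3⁴/12 = 7.793×10^5 mm⁴
I = 7.793×10^5 mm⁴ = 7.793×10^-7 m⁴
Effective length L_e = K·L = 1 × 7.49 = 7.490 m
P_cr = π²EI / L_e² = π² × 143×10⁹ × 7.793×10^-7 / 7.490² = 1.961×10^4 N

P_cr ≈ 19.6 kN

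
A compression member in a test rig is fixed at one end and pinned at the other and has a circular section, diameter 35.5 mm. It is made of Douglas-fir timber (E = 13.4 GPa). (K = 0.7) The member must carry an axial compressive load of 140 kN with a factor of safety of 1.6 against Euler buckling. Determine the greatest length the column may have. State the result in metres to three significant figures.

L_max ≈ 0.306 m

I = πd⁴/64 = π×35.5⁴/64 = 7.796×10^4 mm⁴
I = 7.796×10^-8 m⁴
Required critical load P_cr = n·P = 1.6 × 140 = 224.0 kN = 2.240×10^5 N
From P_cr = π²EI/(K·L)²:  L = (1/K)·√(π²EI/P_cr) = (1/0.7)·√(π²×1.34×10^10×7.796×10^-8/2.240×10^5)
L = 0.306 m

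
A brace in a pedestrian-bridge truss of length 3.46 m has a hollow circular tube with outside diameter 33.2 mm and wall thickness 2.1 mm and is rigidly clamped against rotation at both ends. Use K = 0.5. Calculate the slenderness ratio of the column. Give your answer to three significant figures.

Inner diameter d_i = 33.2 − 2×2.1 = 29.00 mm
I = π(d_o⁴ − d_i⁴)/64 = π(33.2⁴ − 29.00⁴)/64 = 2.492×10^4 mm⁴
A = 205.2 mm²;  r_min = √(I/A) = √(2.492×10^4/205.2) = 11.02 mm
L_e = K·L = 0.5 × 3.46 m = 1.730 m = 1730.0 mm
λ = L_e / r_min = 1730.0 / 11.02 = 157

λ ≈ 157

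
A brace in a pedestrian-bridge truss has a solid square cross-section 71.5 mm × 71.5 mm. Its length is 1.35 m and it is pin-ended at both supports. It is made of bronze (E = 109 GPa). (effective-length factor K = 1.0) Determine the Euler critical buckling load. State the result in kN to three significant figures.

I = a⁴/12 = 71.5⁴/12 = 2.178×10^6 mm⁴
I = 2.178×10^6 mm⁴ = 2.178×10^-6 m⁴
Effective length L_e = K·L = 1 × 1.35 = 1.350 m
P_cr = π²EI / L_e² = π² × 109×10⁹ × 2.178×10^-6 / 1.350² = 1.286×10^6 N

P_cr ≈ 1290 kN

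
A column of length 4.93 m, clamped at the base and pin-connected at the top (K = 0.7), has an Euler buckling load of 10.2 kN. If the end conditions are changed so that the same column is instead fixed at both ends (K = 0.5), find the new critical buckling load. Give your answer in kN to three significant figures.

P_cr ∝ 1/K², so P_cr,new = P_cr,old × (K_old/K_new)² = 10.2 × (0.7/0.5)²
= 10.2 × 1.960 = 20.0 kN

P_cr ≈ 20.0 kN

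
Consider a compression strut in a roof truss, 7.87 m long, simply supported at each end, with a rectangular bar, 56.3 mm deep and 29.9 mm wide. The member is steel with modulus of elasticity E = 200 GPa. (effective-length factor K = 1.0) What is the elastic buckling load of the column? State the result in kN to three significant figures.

Buckling occurs about the weak axis: I_min = h·b³/12 with b = 29.9 mm (the shorter side).
I_min = 56.3×29.9³/12 = 1.254×10^5 mm⁴
I = 1.254×10^5 mm⁴ = 1.254×10^-7 m⁴
Effective length L_e = K·L = 1 × 7.87 = 7.870 m
P_cr = π²EI / L_e² = π² × 200×10⁹ × 1.254×10^-7 / 7.870² = 3.997×10^3 N

P_cr ≈ 4.00 kN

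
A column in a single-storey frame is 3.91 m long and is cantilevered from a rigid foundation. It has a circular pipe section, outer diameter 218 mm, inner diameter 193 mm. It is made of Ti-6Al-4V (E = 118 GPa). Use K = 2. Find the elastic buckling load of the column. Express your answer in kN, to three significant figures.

d_o = 218 mm, d_i = 193 mm
I = π(d_o⁴ − d_i⁴)/64 = π(218⁴ − 193.0⁴)/64 = 4.276×10^7 mm⁴
I = 4.276×10^7 mm⁴ = 4.276×10^-5 m⁴
Effective length L_e = K·L = 2 × 3.91 = 7.820 m
P_cr = π²EI / L_e² = π² × 118×10⁹ × 4.276×10^-5 / 7.820² = 8.143×10^5 N

P_cr ≈ 814 kN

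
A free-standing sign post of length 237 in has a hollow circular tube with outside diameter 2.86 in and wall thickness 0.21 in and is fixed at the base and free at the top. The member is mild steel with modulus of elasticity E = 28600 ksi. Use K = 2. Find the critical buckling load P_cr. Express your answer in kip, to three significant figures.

Inner diameter d_i = 2.86 − 2×0.21 = 2.440 in
I = π(d_o⁴ − d_i⁴)/64 = π(2.86⁴ − 2.440⁴)/64 = 1.544 in⁴
Effective length L_e = K·L = 2 × 237 = 474.0 in
P_cr = π²EI / L_e² = π² × 28600×10³ × 1.544 / 474.0² = 1.940×10^3 lb

P_cr ≈ 1.94 kip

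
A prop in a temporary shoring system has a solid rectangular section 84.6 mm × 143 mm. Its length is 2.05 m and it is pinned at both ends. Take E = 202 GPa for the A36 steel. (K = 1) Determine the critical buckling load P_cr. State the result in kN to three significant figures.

Buckling occurs about the weak axis: I_min = h·b³/12 with b = 84.6 mm (the shorter side).
I_min = 143×84.6³/12 = 7.215×10^6 mm⁴
I = 7.215×10^6 mm⁴ = 7.215×10^-6 m⁴
Effective length L_e = K·L = 1 × 2.05 = 2.050 m
P_cr = π²EI / L_e² = π² × 202×10⁹ × 7.215×10^-6 / 2.050² = 3.423×10^6 N

P_cr ≈ 3420 kN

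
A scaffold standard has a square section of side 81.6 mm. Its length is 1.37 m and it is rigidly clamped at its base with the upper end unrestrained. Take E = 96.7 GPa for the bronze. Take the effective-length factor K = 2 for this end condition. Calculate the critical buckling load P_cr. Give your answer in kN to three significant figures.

P_cr ≈ 470 kN

I = a⁴/12 = 81.6⁴/12 = 3.695×10^6 mm⁴
I = 3.695×10^6 mm⁴ = 3.695×10^-6 m⁴
Effective length L_e = K·L = 2 × 1.37 = 2.740 m
P_cr = π²EI / L_e² = π² × 96.7×10⁹ × 3.695×10^-6 / 2.740² = 4.697×10^5 N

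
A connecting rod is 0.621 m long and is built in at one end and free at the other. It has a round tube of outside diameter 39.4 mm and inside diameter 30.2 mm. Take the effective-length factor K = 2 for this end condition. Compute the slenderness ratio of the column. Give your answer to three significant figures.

λ ≈ 100

d_o = 39.4 mm, d_i = 30.2 mm
I = π(d_o⁴ − d_i⁴)/64 = π(39.4⁴ − 30.20⁴)/64 = 7.746×10^4 mm⁴
A = 502.9 mm²;  r_min = √(I/A) = √(7.746×10^4/502.9) = 12.41 mm
L_e = K·L = 2 × 0.621 m = 1.242 m = 1242.0 mm
λ = L_e / r_min = 1242.0 / 12.41 = 100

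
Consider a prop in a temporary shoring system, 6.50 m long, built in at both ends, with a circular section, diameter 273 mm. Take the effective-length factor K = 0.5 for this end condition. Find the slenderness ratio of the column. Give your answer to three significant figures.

λ ≈ 47.6

I = πd⁴/64 = π×273⁴/64 = 2.727×10^8 mm⁴
A = 5.853×10^4 mm²;  r_min = √(I/A) = √(2.727×10^8/5.853×10^4) = 68.25 mm
L_e = K·L = 0.5 × 6.50 m = 3.250 m = 3250.0 mm
λ = L_e / r_min = 3250.0 / 68.25 = 47.6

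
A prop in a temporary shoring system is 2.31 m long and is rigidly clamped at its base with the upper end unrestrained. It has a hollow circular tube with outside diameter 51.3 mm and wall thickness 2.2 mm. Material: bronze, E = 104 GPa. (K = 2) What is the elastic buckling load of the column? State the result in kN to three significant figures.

P_cr ≈ 4.93 kN

Inner diameter d_i = 51.3 − 2×2.2 = 46.90 mm
I = π(d_o⁴ − d_i⁴)/64 = π(51.3⁴ − 46.90⁴)/64 = 1.025×10^5 mm⁴
I = 1.025×10^5 mm⁴ = 1.025×10^-7 m⁴
Effective length L_e = K·L = 2 × 2.31 = 4.620 m
P_cr = π²EI / L_e² = π² × 104×10⁹ × 1.025×10^-7 / 4.620² = 4.928×10^3 N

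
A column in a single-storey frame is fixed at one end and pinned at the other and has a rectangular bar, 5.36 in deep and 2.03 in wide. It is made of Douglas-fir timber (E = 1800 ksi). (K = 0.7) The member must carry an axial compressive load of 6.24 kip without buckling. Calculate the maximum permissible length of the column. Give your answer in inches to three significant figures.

L_max ≈ 147 in

Buckling occurs about the weak axis: I_min = h·b³/12 with b = 2.03 in (the shorter side).
I_min = 5.36×2.03³/12 = 3.737 in⁴
At the buckling limit P_cr = P = 6.240×10^3 lb
From P_cr = π²EI/(K·L)²:  L = (1/K)·√(π²EI/P_cr) = (1/0.7)·√(π²×1.80×10^6×3.737/6.240×10^3)
L = 147 in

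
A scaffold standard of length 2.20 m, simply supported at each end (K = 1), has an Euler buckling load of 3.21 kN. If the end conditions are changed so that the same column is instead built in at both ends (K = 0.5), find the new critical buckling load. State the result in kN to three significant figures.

P_cr ≈ 12.8 kN

P_cr ∝ 1/K², so P_cr,new = P_cr,old × (K_old/K_new)² = 3.21 × (1/0.5)²
= 3.21 × 4.000 = 12.8 kN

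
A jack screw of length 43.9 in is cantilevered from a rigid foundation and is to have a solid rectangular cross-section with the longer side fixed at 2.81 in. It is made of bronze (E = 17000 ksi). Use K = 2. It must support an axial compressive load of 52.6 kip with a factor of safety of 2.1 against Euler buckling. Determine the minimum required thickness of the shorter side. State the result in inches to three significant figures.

b ≈ 2.79 in

Required P_cr = n·P = 2.1 × 52.6 = 110.5 kip
L_e = K·L = 2 × 43.9 = 87.80 in
Required I = P_cr·L_e²/(π²E) = 1.105×10^5 × 87.80² / (π² × 1.70×10^7) = 5.075 in⁴
Rectangle, weak axis: I_min = h·b³/12 with h = 2.81 in fixed  ⇒  b = (12I/h)^(1/3) = 2.79 in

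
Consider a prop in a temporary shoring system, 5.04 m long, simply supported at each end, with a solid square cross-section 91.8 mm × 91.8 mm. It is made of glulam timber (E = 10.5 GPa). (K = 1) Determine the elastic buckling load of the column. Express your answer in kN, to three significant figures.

P_cr ≈ 24.1 kN

I = a⁴/12 = 91.8⁴/12 = 5.918×10^6 mm⁴
I = 5.918×10^6 mm⁴ = 5.918×10^-6 m⁴
Effective length L_e = K·L = 1 × 5.04 = 5.040 m
P_cr = π²EI / L_e² = π² × 10.5×10⁹ × 5.918×10^-6 / 5.040² = 2.414×10^4 N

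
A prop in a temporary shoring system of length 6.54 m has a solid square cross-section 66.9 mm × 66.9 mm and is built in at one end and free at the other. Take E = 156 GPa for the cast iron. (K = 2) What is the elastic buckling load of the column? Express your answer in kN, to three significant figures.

I = a⁴/12 = 66.9⁴/12 = 1.669×10^6 mm⁴
I = 1.669×10^6 mm⁴ = 1.669×10^-6 m⁴
Effective length L_e = K·L = 2 × 6.54 = 13.08 m
P_cr = π²EI / L_e² = π² × 156×10⁹ × 1.669×10^-6 / 13.08² = 1.502×10^4 N

P_cr ≈ 15.0 kN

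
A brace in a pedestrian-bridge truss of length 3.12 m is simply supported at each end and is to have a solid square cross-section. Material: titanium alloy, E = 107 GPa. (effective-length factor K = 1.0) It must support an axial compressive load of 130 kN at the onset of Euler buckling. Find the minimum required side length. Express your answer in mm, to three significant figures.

a ≈ 61.6 mm

L_e = K·L = 1 × 3.12 = 3.120 m
Required I = P_cr·L_e²/(π²E) = 1.300×10^5 × 3.120² / (π² × 1.07×10^11) = 1.198×10^-6 m⁴
I_req = 1.198×10^6 mm⁴
Solid square: I = a⁴/12  ⇒  a = (12I)^(1/4) = (12×1.198×10^6)^(1/4) = 61.6 mm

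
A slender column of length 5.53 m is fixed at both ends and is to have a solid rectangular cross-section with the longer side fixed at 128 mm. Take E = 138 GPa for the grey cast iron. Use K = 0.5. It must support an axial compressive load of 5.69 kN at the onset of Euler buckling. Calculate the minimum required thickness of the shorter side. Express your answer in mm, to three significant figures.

L_e = K·L = 0.5 × 5.53 = 2.765 m
Required I = P_cr·L_e²/(π²E) = 5.690×10^3 × 2.765² / (π² × 1.38×10^11) = 3.194×10^-8 m⁴
I_req = 3.194×10^4 mm⁴
Rectangle, weak axis: I_min = h·b³/12 with h = 128 mm fixed  ⇒  b = (12I/h)^(1/3) = 14.4 mm

b ≈ 14.4 mm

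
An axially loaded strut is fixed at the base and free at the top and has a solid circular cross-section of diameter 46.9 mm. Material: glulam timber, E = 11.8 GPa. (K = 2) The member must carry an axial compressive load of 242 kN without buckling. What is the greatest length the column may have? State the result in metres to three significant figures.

I = πd⁴/64 = π×46.9⁴/64 = 2.375×10^5 mm⁴
I = 2.375×10^-7 m⁴
At the buckling limit P_cr = P = 2.420×10^5 N
From P_cr = π²EI/(K·L)²:  L = (1/K)·√(π²EI/P_cr) = (1/2)·√(π²×1.18×10^10×2.375×10^-7/2.420×10^5)
L = 0.169 m

L_max ≈ 0.169 m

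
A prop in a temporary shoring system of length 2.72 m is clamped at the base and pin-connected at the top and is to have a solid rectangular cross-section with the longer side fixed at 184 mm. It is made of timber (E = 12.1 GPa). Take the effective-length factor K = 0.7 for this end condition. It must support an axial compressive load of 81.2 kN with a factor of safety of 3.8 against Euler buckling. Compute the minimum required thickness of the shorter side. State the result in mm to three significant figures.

b ≈ 84.8 mm

Required P_cr = n·P = 3.8 × 81.2 = 308.6 kN
L_e = K·L = 0.7 × 2.72 = 1.904 m
Required I = P_cr·L_e²/(π²E) = 3.086×10^5 × 1.904² / (π² × 1.21×10^10) = 9.367×10^-6 m⁴
I_req = 9.367×10^6 mm⁴
Rectangle, weak axis: I_min = h·b³/12 with h = 184 mm fixed  ⇒  b = (12I/h)^(1/3) = 84.8 mm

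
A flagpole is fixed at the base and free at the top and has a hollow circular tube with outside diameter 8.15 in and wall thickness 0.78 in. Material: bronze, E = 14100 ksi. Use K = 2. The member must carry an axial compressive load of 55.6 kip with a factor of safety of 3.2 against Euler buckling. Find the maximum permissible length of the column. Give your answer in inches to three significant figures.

L_max ≈ 156 in

Inner diameter d_i = 8.15 − 2×0.78 = 6.590 in
I = π(d_o⁴ − d_i⁴)/64 = π(8.15⁴ − 6.590⁴)/64 = 124.0 in⁴
Required critical load P_cr = n·P = 3.2 × 55.6 = 177.9 kip = 1.779×10^5 lb
From P_cr = π²EI/(K·L)²:  L = (1/K)·√(π²EI/P_cr) = (1/2)·√(π²×1.41×10^7×124.0/1.779×10^5)
L = 156 in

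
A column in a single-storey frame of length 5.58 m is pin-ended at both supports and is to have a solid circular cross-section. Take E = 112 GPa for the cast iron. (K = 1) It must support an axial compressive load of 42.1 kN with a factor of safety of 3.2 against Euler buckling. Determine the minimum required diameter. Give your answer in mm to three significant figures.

Required P_cr = n·P = 3.2 × 42.1 = 134.7 kN
L_e = K·L = 1 × 5.58 = 5.580 m
Required I = P_cr·L_e²/(π²E) = 1.347×10^5 × 5.580² / (π² × 1.12×10^11) = 3.795×10^-6 m⁴
I_req = 3.795×10^6 mm⁴
Solid circle: I = πd⁴/64  ⇒  d = (64I/π)^(1/4) = (64×3.795×10^6/π)^(1/4) = 93.8 mm

d ≈ 93.8 mm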